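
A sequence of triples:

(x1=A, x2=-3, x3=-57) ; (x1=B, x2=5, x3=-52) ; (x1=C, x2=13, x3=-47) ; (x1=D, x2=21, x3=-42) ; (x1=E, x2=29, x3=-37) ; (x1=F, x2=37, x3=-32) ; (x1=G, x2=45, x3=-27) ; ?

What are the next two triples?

(x1=H, x2=53, x3=-22), (x1=I, x2=61, x3=-17)

X1: letters move forward 1 place in the alphabet, so A, B, C, D, E, F, G → H → I.
For the x2, +8 each step: -3, 5, 13, 21, 29, 37, 45 → 53 → 61.
X3: -57, -52, -47, -42, -37, -32, -27 → -22 → -17 (+5 each step).
So the next two triples are (x1=H, x2=53, x3=-22) and (x1=I, x2=61, x3=-17).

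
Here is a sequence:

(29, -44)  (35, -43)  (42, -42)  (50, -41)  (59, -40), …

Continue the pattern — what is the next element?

(69, -39)

First entry: differences are 6, 7, 8, … (increasing by 1 each time), so 29, 35, 42, 50, 59 → 69.
Second entry: +1 each step, so -44, -43, -42, -41, -40 → -39.
Combining the parts gives (69, -39).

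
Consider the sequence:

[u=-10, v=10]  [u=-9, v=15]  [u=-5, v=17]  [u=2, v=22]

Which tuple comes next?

For the u, differences are 1, 4, 7, … (increasing by 3 each time): -10, -9, -5, 2 → 12.
For the v, alternating steps +5, +2, +5, +2, …: 10, 15, 17, 22 → 24.
Combining the parts gives [u=12, v=24].

[u=12, v=24]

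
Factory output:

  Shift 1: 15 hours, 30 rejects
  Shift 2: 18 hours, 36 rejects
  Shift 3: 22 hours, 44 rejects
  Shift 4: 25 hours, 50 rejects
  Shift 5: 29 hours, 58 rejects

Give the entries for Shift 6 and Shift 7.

32 hours, 64 rejects; 36 hours, 72 rejects

Hours: alternating steps +3, +4, +3, +4, …; 15, 18, 22, 25, 29 → 32 → 36.
Rejects: always 2 × the hours; 30, 36, 44, 50, 58 → 64 → 72.
Putting the parts together: 32 hours, 64 rejects and then 36 hours, 72 rejects.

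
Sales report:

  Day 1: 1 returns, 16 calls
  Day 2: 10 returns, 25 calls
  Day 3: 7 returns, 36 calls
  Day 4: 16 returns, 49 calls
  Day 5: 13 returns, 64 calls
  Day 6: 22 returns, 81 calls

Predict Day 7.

19 returns, 100 calls

Returns: alternating steps +9, −3, +9, −3, …; 1, 10, 7, 16, 13, 22 → 19.
Calls goes 16, 25, 36, 49, 64, 81 → 100 (perfect squares: 4², 5², 6², …).
Combining the parts gives 19 returns, 100 calls.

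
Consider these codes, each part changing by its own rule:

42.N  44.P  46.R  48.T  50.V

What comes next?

52.X

For the first component, +2 each step: 42, 44, 46, 48, 50 → 52.
Letter: letters move forward 2 places in the alphabet, so N, P, R, T, V → X.
Combining the parts gives 52.X.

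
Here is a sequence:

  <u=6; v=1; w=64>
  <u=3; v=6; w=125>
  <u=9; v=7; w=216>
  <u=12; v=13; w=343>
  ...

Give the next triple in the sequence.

For the u, each term is the sum of the two before it: 6, 3, 9, 12 → 21.
V — each term is the sum of the two before it: 1, 6, 7, 13 → 20.
W — perfect cubes: 4³, 5³, 6³, …: 64, 125, 216, 343 → 512.
Putting it together: <u=21; v=20; w=512>.

<u=21; v=20; w=512>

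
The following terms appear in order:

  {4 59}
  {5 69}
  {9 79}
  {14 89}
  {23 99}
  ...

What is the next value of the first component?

First component goes 4, 5, 9, 14, 23 → 37 (each term is the sum of the two before it).

37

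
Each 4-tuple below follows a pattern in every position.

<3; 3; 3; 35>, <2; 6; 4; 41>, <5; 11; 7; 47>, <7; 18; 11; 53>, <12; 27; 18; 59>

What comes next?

First slot — each term is the sum of the two before it: 3, 2, 5, 7, 12 → 19.
For the second slot, differences are 3, 5, 7, … (increasing by 2 each time): 3, 6, 11, 18, 27 → 38.
Third slot — each term is the sum of the two before it: 3, 4, 7, 11, 18 → 29.
Fourth slot: +6 each step; 35, 41, 47, 53, 59 → 65.
Combining the parts gives <19; 38; 29; 65>.

<19; 38; 29; 65>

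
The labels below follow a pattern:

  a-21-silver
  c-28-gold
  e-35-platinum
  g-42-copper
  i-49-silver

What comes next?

k-56-gold

Letter — letters move forward 2 places in the alphabet: a, c, e, g, i → k.
Second component goes 21, 28, 35, 42, 49 → 56 (+7 each step).
Metal goes silver, gold, platinum, copper, silver → gold (repeats silver → gold → platinum → copper).
Putting it together: k-56-gold.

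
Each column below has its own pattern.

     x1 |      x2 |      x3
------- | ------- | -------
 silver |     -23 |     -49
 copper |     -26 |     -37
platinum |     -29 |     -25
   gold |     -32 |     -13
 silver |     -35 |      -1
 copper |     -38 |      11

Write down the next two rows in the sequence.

Column x1 — repeats silver → copper → platinum → gold: silver, copper, platinum, gold, silver, copper → platinum → gold.
Column x2: -23, -26, -29, -32, -35, -38 → -41 → -44 (−3 each step).
Column x3 — +12 each step: -49, -37, -25, -13, -1, 11 → 23 → 35.
Putting the parts together: platinum  -41  23 and then gold  -44  35.

platinum  -41  23; gold  -44  35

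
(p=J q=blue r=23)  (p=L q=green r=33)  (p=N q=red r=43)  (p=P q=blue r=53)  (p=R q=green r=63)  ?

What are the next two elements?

(p=T q=red r=73), (p=V q=blue r=83)

P: J, L, N, P, R → T → V (letters move forward 2 places in the alphabet).
For the q, repeats blue → green → red: blue, green, red, blue, green → red → blue.
R: +10 each step, so 23, 33, 43, 53, 63 → 73 → 83.
Putting the parts together: (p=T q=red r=73) and then (p=V q=blue r=83).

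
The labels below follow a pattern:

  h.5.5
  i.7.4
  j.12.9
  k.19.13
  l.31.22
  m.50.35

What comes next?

n.81.57

For the letter, letters move forward 1 place in the alphabet: h, i, j, k, l, m → n.
For the second component, each term is the sum of the two before it: 5, 7, 12, 19, 31, 50 → 81.
Third component — each term is the sum of the two before it: 5, 4, 9, 13, 22, 35 → 57.
Combining the parts gives n.81.57.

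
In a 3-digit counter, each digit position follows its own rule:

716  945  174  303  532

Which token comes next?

First digit: 7, 9, 1, 3, 5 → 7 (+2 each step, mod 10).
Second digit: 1, 4, 7, 0, 3 → 6 (+3 each step, mod 10).
Third digit: −1 each step, mod 10; 6, 5, 4, 3, 2 → 1.
Putting it together: 761.

761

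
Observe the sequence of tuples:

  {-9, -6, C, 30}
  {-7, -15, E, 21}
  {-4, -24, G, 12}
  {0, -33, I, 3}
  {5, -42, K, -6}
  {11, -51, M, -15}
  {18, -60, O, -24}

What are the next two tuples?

{26, -69, Q, -33}, {35, -78, S, -42}

First component: differences are 2, 3, 4, … (increasing by 1 each time); -9, -7, -4, 0, 5, 11, 18 → 26 → 35.
Second component: −9 each step, so -6, -15, -24, -33, -42, -51, -60 → -69 → -78.
For the letter, letters move forward 2 places in the alphabet: C, E, G, I, K, M, O → Q → S.
Fourth component: −9 each step; 30, 21, 12, 3, -6, -15, -24 → -33 → -42.
So the next two tuples are {26, -69, Q, -33} and {35, -78, S, -42}.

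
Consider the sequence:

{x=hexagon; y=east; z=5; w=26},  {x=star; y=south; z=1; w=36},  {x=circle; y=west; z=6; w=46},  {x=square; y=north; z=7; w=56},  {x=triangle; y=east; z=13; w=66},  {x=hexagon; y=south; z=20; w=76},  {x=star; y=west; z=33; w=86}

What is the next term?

{x=circle; y=north; z=53; w=96}

X: repeats hexagon → star → circle → square → triangle, so hexagon, star, circle, square, triangle, hexagon, star → circle.
For the y, repeats east → south → west → north: east, south, west, north, east, south, west → north.
Z goes 5, 1, 6, 7, 13, 20, 33 → 53 (each term is the sum of the two before it).
For the w, +10 each step: 26, 36, 46, 56, 66, 76, 86 → 96.
Combining the parts gives {x=circle; y=north; z=53; w=96}.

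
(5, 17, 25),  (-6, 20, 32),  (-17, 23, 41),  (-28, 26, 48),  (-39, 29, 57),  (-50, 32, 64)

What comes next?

(-61, 35, 73)

First coordinate: −11 each step, so 5, -6, -17, -28, -39, -50 → -61.
For the second coordinate, +3 each step: 17, 20, 23, 26, 29, 32 → 35.
Third coordinate — alternating steps +7, +9, +7, +9, …: 25, 32, 41, 48, 57, 64 → 73.
Putting it together: (-61, 35, 73).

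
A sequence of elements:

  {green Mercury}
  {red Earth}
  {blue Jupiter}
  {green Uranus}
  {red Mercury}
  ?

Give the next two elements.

Colour — repeats green → red → blue: green, red, blue, green, red → blue → green.
Planet: repeats Mercury → Earth → Jupiter → Uranus, so Mercury, Earth, Jupiter, Uranus, Mercury → Earth → Jupiter.
So the next two elements are {blue Earth} and {green Jupiter}.

{blue Earth}, {green Jupiter}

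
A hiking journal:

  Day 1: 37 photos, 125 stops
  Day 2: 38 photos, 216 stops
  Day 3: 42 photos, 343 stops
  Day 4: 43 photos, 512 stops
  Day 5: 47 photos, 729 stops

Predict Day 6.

48 photos, 1000 stops

Photos: alternating steps +1, +4, +1, +4, …; 37, 38, 42, 43, 47 → 48.
Stops: 125, 216, 343, 512, 729 → 1000 (perfect cubes: 5³, 6³, 7³, …).
Putting it together: 48 photos, 1000 stops.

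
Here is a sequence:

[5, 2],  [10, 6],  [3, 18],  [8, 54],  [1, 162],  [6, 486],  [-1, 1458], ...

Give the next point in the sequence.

[4, 4374]

For the first component, alternating steps +5, −7, +5, −7, …: 5, 10, 3, 8, 1, 6, -1 → 4.
Second component: ×3 each step, so 2, 6, 18, 54, 162, 486, 1458 → 4374.
So the next point is [4, 4374].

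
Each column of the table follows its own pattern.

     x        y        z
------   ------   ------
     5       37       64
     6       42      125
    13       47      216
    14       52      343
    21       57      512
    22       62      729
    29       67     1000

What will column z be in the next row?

Column x goes 5, 6, 13, 14, 21, 22, 29 → 30 (alternating steps +1, +7, +1, +7, …).
Column y: 37, 42, 47, 52, 57, 62, 67 → 72 (+5 each step).
Column z: perfect cubes: 4³, 5³, 6³, …, so 64, 125, 216, 343, 512, 729, 1000 → 1331.

1331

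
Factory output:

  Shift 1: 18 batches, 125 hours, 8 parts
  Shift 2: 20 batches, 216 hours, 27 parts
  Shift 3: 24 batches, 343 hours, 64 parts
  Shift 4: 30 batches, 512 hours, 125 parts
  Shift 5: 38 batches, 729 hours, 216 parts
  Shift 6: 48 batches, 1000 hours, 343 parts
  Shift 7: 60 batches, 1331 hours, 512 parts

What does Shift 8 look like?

74 batches, 1728 hours, 729 parts

Batches: 18, 20, 24, 30, 38, 48, 60 → 74 (differences are 2, 4, 6, … (increasing by 2 each time)).
Hours goes 125, 216, 343, 512, 729, 1000, 1331 → 1728 (perfect cubes: 5³, 6³, 7³, …).
Parts goes 8, 27, 64, 125, 216, 343, 512 → 729 (perfect cubes: 2³, 3³, 4³, …).
So the next line is 74 batches, 1728 hours, 729 parts.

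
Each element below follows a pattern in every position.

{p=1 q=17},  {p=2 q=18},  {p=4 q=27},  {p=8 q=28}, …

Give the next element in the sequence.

{p=16 q=37}

P: ×2 each step; 1, 2, 4, 8 → 16.
For the q, alternating steps +1, +9, +1, +9, …: 17, 18, 27, 28 → 37.
Putting it together: {p=16 q=37}.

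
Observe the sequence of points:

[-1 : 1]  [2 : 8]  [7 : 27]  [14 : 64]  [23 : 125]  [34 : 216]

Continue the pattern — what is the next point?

[47 : 343]

First component goes -1, 2, 7, 14, 23, 34 → 47 (differences are 3, 5, 7, … (increasing by 2 each time)).
Second component — perfect cubes: 1³, 2³, 3³, …: 1, 8, 27, 64, 125, 216 → 343.
Combining the parts gives [47 : 343].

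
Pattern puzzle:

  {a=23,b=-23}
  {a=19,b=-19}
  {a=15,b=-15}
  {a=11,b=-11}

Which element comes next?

A goes 23, 19, 15, 11 → 7 (−4 each step).
B: always the negative of the a; -23, -19, -15, -11 → -7.
So the next element is {a=7,b=-7}.

{a=7,b=-7}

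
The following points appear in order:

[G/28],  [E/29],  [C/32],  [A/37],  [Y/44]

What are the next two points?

Letter: letters move back 2 places in the alphabet, wrapping A→Z, so G, E, C, A, Y → W → U.
Second value: differences are 1, 3, 5, … (increasing by 2 each time); 28, 29, 32, 37, 44 → 53 → 64.
Putting the parts together: [W/53] and then [U/64].

[W/53], [U/64]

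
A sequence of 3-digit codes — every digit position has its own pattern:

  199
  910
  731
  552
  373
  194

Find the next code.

915

First digit: −2 each step, mod 10, so 1, 9, 7, 5, 3, 1 → 9.
For the second digit, +2 each step, mod 10: 9, 1, 3, 5, 7, 9 → 1.
Third digit goes 9, 0, 1, 2, 3, 4 → 5 (+1 each step, mod 10).
Putting it together: 915.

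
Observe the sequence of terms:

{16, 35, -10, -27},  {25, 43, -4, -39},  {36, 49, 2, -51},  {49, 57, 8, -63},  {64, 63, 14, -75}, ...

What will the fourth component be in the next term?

Fourth component: −12 each step, so -27, -39, -51, -63, -75 → -87.

-87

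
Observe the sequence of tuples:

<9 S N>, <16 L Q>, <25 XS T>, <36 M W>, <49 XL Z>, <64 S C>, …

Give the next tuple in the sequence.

<81 L F>

For the first coordinate, perfect squares: 3², 4², 5², …: 9, 16, 25, 36, 49, 64 → 81.
Size — repeats S → L → XS → M → XL: S, L, XS, M, XL, S → L.
Letter — letters move forward 3 places in the alphabet, wrapping Z→A: N, Q, T, W, Z, C → F.
So the next tuple is <81 L F>.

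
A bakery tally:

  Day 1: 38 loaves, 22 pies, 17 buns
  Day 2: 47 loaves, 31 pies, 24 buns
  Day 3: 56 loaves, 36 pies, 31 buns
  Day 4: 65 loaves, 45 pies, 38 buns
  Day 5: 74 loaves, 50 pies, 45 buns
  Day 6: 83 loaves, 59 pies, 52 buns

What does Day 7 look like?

92 loaves, 64 pies, 59 buns

Loaves: +9 each step, so 38, 47, 56, 65, 74, 83 → 92.
Pies goes 22, 31, 36, 45, 50, 59 → 64 (alternating steps +9, +5, +9, +5, …).
Buns: 17, 24, 31, 38, 45, 52 → 59 (+7 each step).
Putting it together: 92 loaves, 64 pies, 59 buns.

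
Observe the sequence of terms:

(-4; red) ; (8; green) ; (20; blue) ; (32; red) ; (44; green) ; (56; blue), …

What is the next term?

First coordinate: -4, 8, 20, 32, 44, 56 → 68 (+12 each step).
Colour — repeats red → green → blue: red, green, blue, red, green, blue → red.
Combining the parts gives (68; red).

(68; red)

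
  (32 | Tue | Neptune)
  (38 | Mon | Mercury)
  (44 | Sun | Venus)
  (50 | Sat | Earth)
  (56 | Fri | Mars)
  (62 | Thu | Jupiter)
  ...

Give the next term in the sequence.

First entry goes 32, 38, 44, 50, 56, 62 → 68 (+6 each step).
Day: Tue, Mon, Sun, Sat, Fri, Thu → Wed (runs backward through the weekdays Mon→Sun).
Planet — runs through the planets Mercury→Neptune: Neptune, Mercury, Venus, Earth, Mars, Jupiter → Saturn.
Putting it together: (68 | Wed | Saturn).

(68 | Wed | Saturn)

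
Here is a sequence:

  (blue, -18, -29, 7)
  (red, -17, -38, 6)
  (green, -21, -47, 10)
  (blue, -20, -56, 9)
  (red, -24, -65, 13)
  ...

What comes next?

Colour: blue, red, green, blue, red → green (repeats blue → red → green).
Second entry: -18, -17, -21, -20, -24 → -23 (alternating steps +1, −4, +1, −4, …).
Third entry goes -29, -38, -47, -56, -65 → -74 (−9 each step).
Fourth entry goes 7, 6, 10, 9, 13 → 12 (together with the second entry always sums to -11).
Combining the parts gives (green, -23, -74, 12).

(green, -23, -74, 12)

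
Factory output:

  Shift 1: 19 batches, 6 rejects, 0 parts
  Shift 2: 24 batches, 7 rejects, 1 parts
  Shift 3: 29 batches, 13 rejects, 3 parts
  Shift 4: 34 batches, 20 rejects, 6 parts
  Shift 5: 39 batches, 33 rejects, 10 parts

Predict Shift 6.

44 batches, 53 rejects, 15 parts

Batches: +5 each step; 19, 24, 29, 34, 39 → 44.
Rejects: each term is the sum of the two before it; 6, 7, 13, 20, 33 → 53.
Parts: 0, 1, 3, 6, 10 → 15 (differences are 1, 2, 3, … (increasing by 1 each time)).
Combining the parts gives 44 batches, 53 rejects, 15 parts.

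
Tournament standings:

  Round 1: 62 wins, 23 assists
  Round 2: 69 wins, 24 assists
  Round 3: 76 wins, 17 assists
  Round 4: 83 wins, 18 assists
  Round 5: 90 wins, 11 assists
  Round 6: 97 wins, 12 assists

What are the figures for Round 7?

Wins — +7 each step: 62, 69, 76, 83, 90, 97 → 104.
Assists: 23, 24, 17, 18, 11, 12 → 5 (alternating steps +1, −7, +1, −7, …).
Putting it together: 104 wins, 5 assists.

104 wins, 5 assists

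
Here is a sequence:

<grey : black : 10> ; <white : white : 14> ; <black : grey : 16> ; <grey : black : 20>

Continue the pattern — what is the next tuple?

<white : white : 22>

First shade: repeats grey → white → black, so grey, white, black, grey → white.
Second shade: repeats black → white → grey; black, white, grey, black → white.
Third component: 10, 14, 16, 20 → 22 (alternating steps +4, +2, +4, +2, …).
Combining the parts gives <white : white : 22>.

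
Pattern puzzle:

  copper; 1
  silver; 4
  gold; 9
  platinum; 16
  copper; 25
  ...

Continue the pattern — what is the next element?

silver; 36

Metal goes copper, silver, gold, platinum, copper → silver (repeats copper → silver → gold → platinum).
For the second part, perfect squares: 1², 2², 3², …: 1, 4, 9, 16, 25 → 36.
Combining the parts gives silver; 36.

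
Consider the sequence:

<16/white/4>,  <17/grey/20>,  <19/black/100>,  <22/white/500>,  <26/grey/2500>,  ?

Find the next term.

<31/black/12500>

First coordinate — differences are 1, 2, 3, … (increasing by 1 each time): 16, 17, 19, 22, 26 → 31.
Shade: white, grey, black, white, grey → black (repeats white → grey → black).
Third coordinate: ×5 each step; 4, 20, 100, 500, 2500 → 12500.
Combining the parts gives <31/black/12500>.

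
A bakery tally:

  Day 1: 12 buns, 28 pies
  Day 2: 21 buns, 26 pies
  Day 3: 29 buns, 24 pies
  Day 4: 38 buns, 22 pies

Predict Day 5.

Buns: alternating steps +9, +8, +9, +8, …, so 12, 21, 29, 38 → 46.
For the pies, −2 each step: 28, 26, 24, 22 → 20.
So the next record is 46 buns, 20 pies.

46 buns, 20 pies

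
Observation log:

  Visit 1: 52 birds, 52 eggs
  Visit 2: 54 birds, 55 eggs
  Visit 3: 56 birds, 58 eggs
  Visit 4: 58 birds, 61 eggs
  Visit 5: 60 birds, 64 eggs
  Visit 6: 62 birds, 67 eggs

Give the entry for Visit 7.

Birds: +2 each step, so 52, 54, 56, 58, 60, 62 → 64.
Eggs: 52, 55, 58, 61, 64, 67 → 70 (+3 each step).
Combining the parts gives 64 birds, 70 eggs.

64 birds, 70 eggs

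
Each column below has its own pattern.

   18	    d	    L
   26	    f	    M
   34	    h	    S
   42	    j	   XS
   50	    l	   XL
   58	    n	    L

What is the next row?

First component goes 18, 26, 34, 42, 50, 58 → 66 (+8 each step).
For the letter, letters move forward 2 places in the alphabet: d, f, h, j, l, n → p.
Size: repeats L → M → S → XS → XL, so L, M, S, XS, XL, L → M.
So the next row is 66  p  M.

66  p  M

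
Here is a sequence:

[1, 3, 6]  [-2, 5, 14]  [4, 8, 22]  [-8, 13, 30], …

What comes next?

[16, 21, 38]

First component goes 1, -2, 4, -8 → 16 (×(-2) each step).
Second component: each term is the sum of the two before it; 3, 5, 8, 13 → 21.
Third component goes 6, 14, 22, 30 → 38 (+8 each step).
Combining the parts gives [16, 21, 38].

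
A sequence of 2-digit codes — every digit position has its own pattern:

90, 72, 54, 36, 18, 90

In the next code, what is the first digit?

7

First digit: 9, 7, 5, 3, 1, 9 → 7 (−2 each step, mod 10).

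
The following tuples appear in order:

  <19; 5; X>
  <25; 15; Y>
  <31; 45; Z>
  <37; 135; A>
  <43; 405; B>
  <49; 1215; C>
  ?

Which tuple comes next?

First part: +6 each step; 19, 25, 31, 37, 43, 49 → 55.
Second part: ×3 each step; 5, 15, 45, 135, 405, 1215 → 3645.
Letter: X, Y, Z, A, B, C → D (letters move forward 1 place in the alphabet, wrapping Z→A).
Putting it together: <55; 3645; D>.

<55; 3645; D>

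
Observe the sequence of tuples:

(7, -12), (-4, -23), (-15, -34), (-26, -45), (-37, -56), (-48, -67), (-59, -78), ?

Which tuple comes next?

(-70, -89)

First value: −11 each step; 7, -4, -15, -26, -37, -48, -59 → -70.
Second value: −11 each step, so -12, -23, -34, -45, -56, -67, -78 → -89.
Combining the parts gives (-70, -89).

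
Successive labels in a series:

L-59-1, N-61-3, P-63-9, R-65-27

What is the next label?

Letter — letters move forward 2 places in the alphabet: L, N, P, R → T.
For the second component, +2 each step: 59, 61, 63, 65 → 67.
For the third component, ×3 each step: 1, 3, 9, 27 → 81.
Combining the parts gives T-67-81.

T-67-81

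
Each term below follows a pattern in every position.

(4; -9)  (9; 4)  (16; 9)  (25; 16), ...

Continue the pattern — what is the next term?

(36; 25)

First slot goes 4, 9, 16, 25 → 36 (perfect squares: 2², 3², 4², …).
For the second slot, always the previous value of the first slot: -9, 4, 9, 16 → 25.
So the next term is (36; 25).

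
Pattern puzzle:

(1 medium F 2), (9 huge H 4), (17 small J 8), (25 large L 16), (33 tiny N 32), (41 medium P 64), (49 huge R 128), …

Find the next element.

First part goes 1, 9, 17, 25, 33, 41, 49 → 57 (+8 each step).
Size: repeats medium → huge → small → large → tiny, so medium, huge, small, large, tiny, medium, huge → small.
Letter: letters move forward 2 places in the alphabet; F, H, J, L, N, P, R → T.
Fourth part goes 2, 4, 8, 16, 32, 64, 128 → 256 (×2 each step).
So the next element is (57 small T 256).

(57 small T 256)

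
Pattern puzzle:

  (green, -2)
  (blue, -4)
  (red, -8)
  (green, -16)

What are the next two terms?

Colour — repeats green → blue → red: green, blue, red, green → blue → red.
Second coordinate — ×2 each step: -2, -4, -8, -16 → -32 → -64.
Putting the parts together: (blue, -32) and then (red, -64).

(blue, -32), (red, -64)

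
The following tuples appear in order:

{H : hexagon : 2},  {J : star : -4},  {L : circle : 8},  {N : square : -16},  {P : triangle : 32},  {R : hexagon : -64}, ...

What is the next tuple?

{T : star : 128}

For the letter, letters move forward 2 places in the alphabet: H, J, L, N, P, R → T.
Shape: hexagon, star, circle, square, triangle, hexagon → star (repeats hexagon → star → circle → square → triangle).
Third value goes 2, -4, 8, -16, 32, -64 → 128 (×(-2) each step).
Combining the parts gives {T : star : 128}.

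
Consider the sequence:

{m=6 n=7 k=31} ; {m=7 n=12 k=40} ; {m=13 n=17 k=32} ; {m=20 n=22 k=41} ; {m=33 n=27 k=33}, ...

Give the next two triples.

{m=53 n=32 k=42}, {m=86 n=37 k=34}

M: each term is the sum of the two before it, so 6, 7, 13, 20, 33 → 53 → 86.
For the n, +5 each step: 7, 12, 17, 22, 27 → 32 → 37.
K: alternating steps +9, −8, +9, −8, …, so 31, 40, 32, 41, 33 → 42 → 34.
So the next two triples are {m=53 n=32 k=42} and {m=86 n=37 k=34}.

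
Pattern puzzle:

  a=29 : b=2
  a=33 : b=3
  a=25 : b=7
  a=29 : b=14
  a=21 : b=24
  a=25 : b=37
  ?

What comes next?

For the a, alternating steps +4, −8, +4, −8, …: 29, 33, 25, 29, 21, 25 → 17.
B goes 2, 3, 7, 14, 24, 37 → 53 (differences are 1, 4, 7, … (increasing by 3 each time)).
So the next pair is a=17 : b=53.

a=17 : b=53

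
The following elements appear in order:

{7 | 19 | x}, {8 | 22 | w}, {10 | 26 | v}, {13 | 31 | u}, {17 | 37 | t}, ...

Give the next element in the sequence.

First component: differences are 1, 2, 3, … (increasing by 1 each time), so 7, 8, 10, 13, 17 → 22.
Second component: differences are 3, 4, 5, … (increasing by 1 each time), so 19, 22, 26, 31, 37 → 44.
Letter: letters move back 1 place in the alphabet; x, w, v, u, t → s.
So the next element is {22 | 44 | s}.

{22 | 44 | s}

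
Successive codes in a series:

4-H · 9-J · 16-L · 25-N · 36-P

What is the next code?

First component — perfect squares: 2², 3², 4², …: 4, 9, 16, 25, 36 → 49.
Letter: H, J, L, N, P → R (letters move forward 2 places in the alphabet).
Combining the parts gives 49-R.

49-R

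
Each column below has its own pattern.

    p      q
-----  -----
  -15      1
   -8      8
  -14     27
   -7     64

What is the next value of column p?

-13

Column p: -15, -8, -14, -7 → -13 (alternating steps +7, −6, +7, −6, …).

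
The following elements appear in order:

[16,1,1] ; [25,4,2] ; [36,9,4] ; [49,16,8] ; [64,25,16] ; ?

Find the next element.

[81,36,32]

For the first component, perfect squares: 4², 5², 6², …: 16, 25, 36, 49, 64 → 81.
Second component: perfect squares: 1², 2², 3², …; 1, 4, 9, 16, 25 → 36.
Third component — ×2 each step: 1, 2, 4, 8, 16 → 32.
So the next element is [81,36,32].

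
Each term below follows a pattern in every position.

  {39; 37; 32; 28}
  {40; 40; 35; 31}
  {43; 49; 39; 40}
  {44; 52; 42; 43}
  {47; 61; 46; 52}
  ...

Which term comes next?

{48; 64; 49; 55}

First slot goes 39, 40, 43, 44, 47 → 48 (alternating steps +1, +3, +1, +3, …).
Second slot: alternating steps +3, +9, +3, +9, …, so 37, 40, 49, 52, 61 → 64.
Third slot — alternating steps +3, +4, +3, +4, …: 32, 35, 39, 42, 46 → 49.
Fourth slot: always 9 less than the second slot; 28, 31, 40, 43, 52 → 55.
So the next term is {48; 64; 49; 55}.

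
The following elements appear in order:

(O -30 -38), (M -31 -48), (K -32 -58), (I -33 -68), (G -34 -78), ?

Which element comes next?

(E -35 -88)

Letter: O, M, K, I, G → E (letters move back 2 places in the alphabet).
Second coordinate: −1 each step; -30, -31, -32, -33, -34 → -35.
Third coordinate goes -38, -48, -58, -68, -78 → -88 (−10 each step).
Putting it together: (E -35 -88).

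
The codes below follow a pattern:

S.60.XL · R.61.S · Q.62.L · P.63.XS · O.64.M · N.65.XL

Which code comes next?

M.66.S

Letter: letters move back 1 place in the alphabet; S, R, Q, P, O, N → M.
Second component goes 60, 61, 62, 63, 64, 65 → 66 (+1 each step).
Size: XL, S, L, XS, M, XL → S (repeats XL → S → L → XS → M).
So the next code is M.66.S.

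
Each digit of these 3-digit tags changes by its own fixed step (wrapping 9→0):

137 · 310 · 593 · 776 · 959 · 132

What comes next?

First digit goes 1, 3, 5, 7, 9, 1 → 3 (+2 each step, mod 10).
For the second digit, −2 each step, mod 10: 3, 1, 9, 7, 5, 3 → 1.
Third digit: +3 each step, mod 10, so 7, 0, 3, 6, 9, 2 → 5.
So the next tag is 315.

315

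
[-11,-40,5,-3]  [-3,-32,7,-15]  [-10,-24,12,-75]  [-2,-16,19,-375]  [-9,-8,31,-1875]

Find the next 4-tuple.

For the first part, alternating steps +8, −7, +8, −7, …: -11, -3, -10, -2, -9 → -1.
Second part: +8 each step, so -40, -32, -24, -16, -8 → 0.
Third part — each term is the sum of the two before it: 5, 7, 12, 19, 31 → 50.
Fourth part: ×5 each step, so -3, -15, -75, -375, -1875 → -9375.
Putting it together: [-1,0,50,-9375].

[-1,0,50,-9375]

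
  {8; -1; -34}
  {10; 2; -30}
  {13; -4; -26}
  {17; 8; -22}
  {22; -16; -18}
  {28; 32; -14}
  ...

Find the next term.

{35; -64; -10}

First value: differences are 2, 3, 4, … (increasing by 1 each time); 8, 10, 13, 17, 22, 28 → 35.
Second value — ×(-2) each step: -1, 2, -4, 8, -16, 32 → -64.
Third value — +4 each step: -34, -30, -26, -22, -18, -14 → -10.
Putting it together: {35; -64; -10}.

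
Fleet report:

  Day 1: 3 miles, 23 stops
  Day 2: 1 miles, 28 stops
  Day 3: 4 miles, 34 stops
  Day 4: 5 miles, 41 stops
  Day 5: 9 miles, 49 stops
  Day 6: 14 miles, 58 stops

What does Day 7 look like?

23 miles, 68 stops

Miles — each term is the sum of the two before it: 3, 1, 4, 5, 9, 14 → 23.
Stops goes 23, 28, 34, 41, 49, 58 → 68 (differences are 5, 6, 7, … (increasing by 1 each time)).
Putting it together: 23 miles, 68 stops.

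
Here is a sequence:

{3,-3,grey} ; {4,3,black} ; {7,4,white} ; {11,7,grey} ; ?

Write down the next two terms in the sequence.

{18,11,black}, {29,18,white}

First entry: each term is the sum of the two before it, so 3, 4, 7, 11 → 18 → 29.
Second entry: -3, 3, 4, 7 → 11 → 18 (always the previous value of the first entry).
Shade goes grey, black, white, grey → black → white (repeats grey → black → white).
So the next two terms are {18,11,black} and {29,18,white}.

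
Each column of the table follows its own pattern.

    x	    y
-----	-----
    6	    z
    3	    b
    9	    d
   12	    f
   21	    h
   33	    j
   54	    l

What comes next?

87  n

Column x: 6, 3, 9, 12, 21, 33, 54 → 87 (each term is the sum of the two before it).
Column y goes z, b, d, f, h, j, l → n (letters move forward 2 places in the alphabet, wrapping Z→A).
Putting it together: 87  n.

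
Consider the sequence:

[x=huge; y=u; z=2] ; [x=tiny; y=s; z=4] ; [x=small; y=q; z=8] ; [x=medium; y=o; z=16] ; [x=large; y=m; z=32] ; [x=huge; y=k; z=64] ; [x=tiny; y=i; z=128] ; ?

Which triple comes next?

X: repeats huge → tiny → small → medium → large; huge, tiny, small, medium, large, huge, tiny → small.
Y — letters move back 2 places in the alphabet: u, s, q, o, m, k, i → g.
For the z, ×2 each step: 2, 4, 8, 16, 32, 64, 128 → 256.
Combining the parts gives [x=small; y=g; z=256].

[x=small; y=g; z=256]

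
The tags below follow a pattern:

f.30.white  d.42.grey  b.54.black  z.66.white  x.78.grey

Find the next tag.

v.90.black

For the letter, letters move back 2 places in the alphabet, wrapping A→Z: f, d, b, z, x → v.
Second component: 30, 42, 54, 66, 78 → 90 (+12 each step).
For the shade, repeats white → grey → black: white, grey, black, white, grey → black.
Putting it together: v.90.black.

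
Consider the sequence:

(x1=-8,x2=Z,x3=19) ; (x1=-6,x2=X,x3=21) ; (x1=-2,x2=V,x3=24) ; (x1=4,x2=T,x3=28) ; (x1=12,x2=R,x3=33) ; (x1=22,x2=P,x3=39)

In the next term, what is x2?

X2: letters move back 2 places in the alphabet; Z, X, V, T, R, P → N.

N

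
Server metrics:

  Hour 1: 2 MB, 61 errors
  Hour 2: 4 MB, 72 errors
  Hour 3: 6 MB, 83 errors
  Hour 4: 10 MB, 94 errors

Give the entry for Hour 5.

16 MB, 105 errors

MB: each term is the sum of the two before it, so 2, 4, 6, 10 → 16.
For the errors, +11 each step: 61, 72, 83, 94 → 105.
Putting it together: 16 MB, 105 errors.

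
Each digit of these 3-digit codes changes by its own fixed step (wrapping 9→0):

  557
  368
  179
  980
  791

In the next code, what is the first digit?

First digit: 5, 3, 1, 9, 7 → 5 (−2 each step, mod 10).
Second digit: +1 each step, mod 10; 5, 6, 7, 8, 9 → 0.
For the third digit, +1 each step, mod 10: 7, 8, 9, 0, 1 → 2.

5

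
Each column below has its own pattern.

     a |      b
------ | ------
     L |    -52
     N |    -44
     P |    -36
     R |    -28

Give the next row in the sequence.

Column a: letters move forward 2 places in the alphabet; L, N, P, R → T.
Column b goes -52, -44, -36, -28 → -20 (+8 each step).
Putting it together: T  -20.

T  -20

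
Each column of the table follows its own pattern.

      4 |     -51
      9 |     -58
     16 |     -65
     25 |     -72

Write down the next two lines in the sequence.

First component: perfect squares: 2², 3², 4², …; 4, 9, 16, 25 → 36 → 49.
Second component — −7 each step: -51, -58, -65, -72 → -79 → -86.
Putting the parts together: 36  -79 and then 49  -86.

36  -79; 49  -86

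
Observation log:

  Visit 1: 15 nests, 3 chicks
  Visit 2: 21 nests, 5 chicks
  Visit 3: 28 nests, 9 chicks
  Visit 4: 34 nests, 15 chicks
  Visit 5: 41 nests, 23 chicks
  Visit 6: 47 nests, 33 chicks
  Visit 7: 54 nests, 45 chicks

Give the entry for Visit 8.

60 nests, 59 chicks

For the nests, alternating steps +6, +7, +6, +7, …: 15, 21, 28, 34, 41, 47, 54 → 60.
Chicks goes 3, 5, 9, 15, 23, 33, 45 → 59 (differences are 2, 4, 6, … (increasing by 2 each time)).
So the next record is 60 nests, 59 chicks.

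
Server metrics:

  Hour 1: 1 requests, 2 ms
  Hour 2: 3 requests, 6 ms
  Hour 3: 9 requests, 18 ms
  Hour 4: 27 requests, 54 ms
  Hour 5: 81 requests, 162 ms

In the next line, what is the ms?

For the requests, ×3 each step: 1, 3, 9, 27, 81 → 243.
Ms: always 2 × the requests, so 2, 6, 18, 54, 162 → 486.

486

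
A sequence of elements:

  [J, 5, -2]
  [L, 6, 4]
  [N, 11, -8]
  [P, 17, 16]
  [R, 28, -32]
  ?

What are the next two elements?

[T, 45, 64], [V, 73, -128]

Letter: letters move forward 2 places in the alphabet; J, L, N, P, R → T → V.
Second slot — each term is the sum of the two before it: 5, 6, 11, 17, 28 → 45 → 73.
Third slot goes -2, 4, -8, 16, -32 → 64 → -128 (×(-2) each step).
So the next two elements are [T, 45, 64] and [V, 73, -128].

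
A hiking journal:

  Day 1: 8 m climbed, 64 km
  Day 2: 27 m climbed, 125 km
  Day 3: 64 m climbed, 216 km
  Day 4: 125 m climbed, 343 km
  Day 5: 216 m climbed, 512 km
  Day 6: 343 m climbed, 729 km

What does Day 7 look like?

M climbed: 8, 27, 64, 125, 216, 343 → 512 (perfect cubes: 2³, 3³, 4³, …).
Km: perfect cubes: 4³, 5³, 6³, …; 64, 125, 216, 343, 512, 729 → 1000.
Combining the parts gives 512 m climbed, 1000 km.

512 m climbed, 1000 km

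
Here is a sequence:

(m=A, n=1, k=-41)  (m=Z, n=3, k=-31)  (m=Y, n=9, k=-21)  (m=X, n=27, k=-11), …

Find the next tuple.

(m=W, n=81, k=-1)

M: letters move back 1 place in the alphabet, wrapping A→Z; A, Z, Y, X → W.
N: 1, 3, 9, 27 → 81 (×3 each step).
K goes -41, -31, -21, -11 → -1 (+10 each step).
Putting it together: (m=W, n=81, k=-1).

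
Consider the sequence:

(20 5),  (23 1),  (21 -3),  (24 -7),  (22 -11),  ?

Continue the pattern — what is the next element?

(25 -15)

First part: 20, 23, 21, 24, 22 → 25 (alternating steps +3, −2, +3, −2, …).
Second part goes 5, 1, -3, -7, -11 → -15 (−4 each step).
Putting it together: (25 -15).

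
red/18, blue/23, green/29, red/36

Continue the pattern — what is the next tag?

blue/44

For the colour, repeats red → blue → green: red, blue, green, red → blue.
Second component: 18, 23, 29, 36 → 44 (differences are 5, 6, 7, … (increasing by 1 each time)).
Putting it together: blue/44.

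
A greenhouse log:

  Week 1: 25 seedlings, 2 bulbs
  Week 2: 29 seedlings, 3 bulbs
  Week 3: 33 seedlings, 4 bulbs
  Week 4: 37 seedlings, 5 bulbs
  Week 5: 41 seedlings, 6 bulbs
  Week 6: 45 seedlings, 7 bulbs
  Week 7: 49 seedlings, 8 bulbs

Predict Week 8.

53 seedlings, 9 bulbs

For the seedlings, +4 each step: 25, 29, 33, 37, 41, 45, 49 → 53.
Bulbs: +1 each step, so 2, 3, 4, 5, 6, 7, 8 → 9.
Combining the parts gives 53 seedlings, 9 bulbs.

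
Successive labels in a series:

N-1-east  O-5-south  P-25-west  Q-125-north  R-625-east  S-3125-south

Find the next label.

T-15625-west

Letter goes N, O, P, Q, R, S → T (letters move forward 1 place in the alphabet).
For the second component, ×5 each step: 1, 5, 25, 125, 625, 3125 → 15625.
Direction: repeats east → south → west → north; east, south, west, north, east, south → west.
Combining the parts gives T-15625-west.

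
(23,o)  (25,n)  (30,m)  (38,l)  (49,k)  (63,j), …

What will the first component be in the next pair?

First component: 23, 25, 30, 38, 49, 63 → 80 (differences are 2, 5, 8, … (increasing by 3 each time)).

80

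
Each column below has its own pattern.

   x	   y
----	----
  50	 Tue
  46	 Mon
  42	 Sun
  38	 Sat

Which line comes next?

34  Fri

Column x: −4 each step; 50, 46, 42, 38 → 34.
Column y: runs backward through the weekdays Mon→Sun, so Tue, Mon, Sun, Sat → Fri.
Combining the parts gives 34  Fri.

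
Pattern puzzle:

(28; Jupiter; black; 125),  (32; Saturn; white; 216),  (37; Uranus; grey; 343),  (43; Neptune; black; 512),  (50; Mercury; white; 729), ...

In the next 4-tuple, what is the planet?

Planet — runs through the planets Mercury→Neptune: Jupiter, Saturn, Uranus, Neptune, Mercury → Venus.

Venus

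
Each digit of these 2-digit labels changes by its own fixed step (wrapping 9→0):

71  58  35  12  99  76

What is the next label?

53

First digit: −2 each step, mod 10, so 7, 5, 3, 1, 9, 7 → 5.
Second digit: 1, 8, 5, 2, 9, 6 → 3 (−3 each step, mod 10).
So the next label is 53.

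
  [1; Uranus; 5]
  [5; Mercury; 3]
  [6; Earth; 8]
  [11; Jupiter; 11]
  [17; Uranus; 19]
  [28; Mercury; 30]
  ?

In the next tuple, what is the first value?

First value: each term is the sum of the two before it; 1, 5, 6, 11, 17, 28 → 45.

45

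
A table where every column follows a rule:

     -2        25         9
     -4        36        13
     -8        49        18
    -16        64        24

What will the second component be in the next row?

81

Second component — perfect squares: 5², 6², 7², …: 25, 36, 49, 64 → 81.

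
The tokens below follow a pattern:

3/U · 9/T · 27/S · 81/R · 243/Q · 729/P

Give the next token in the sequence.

2187/O

First component: ×3 each step, so 3, 9, 27, 81, 243, 729 → 2187.
Letter goes U, T, S, R, Q, P → O (letters move back 1 place in the alphabet).
So the next token is 2187/O.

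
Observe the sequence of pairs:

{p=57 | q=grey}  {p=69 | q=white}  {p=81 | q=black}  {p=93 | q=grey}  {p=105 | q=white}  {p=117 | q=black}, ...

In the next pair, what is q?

Q: repeats grey → white → black; grey, white, black, grey, white, black → grey.

grey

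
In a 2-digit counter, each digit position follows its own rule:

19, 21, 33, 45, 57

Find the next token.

First digit — +1 each step, mod 10: 1, 2, 3, 4, 5 → 6.
Second digit — +2 each step, mod 10: 9, 1, 3, 5, 7 → 9.
So the next token is 69.

69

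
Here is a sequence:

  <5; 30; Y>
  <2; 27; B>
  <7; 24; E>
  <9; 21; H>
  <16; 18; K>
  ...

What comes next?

<25; 15; N>

First value: each term is the sum of the two before it; 5, 2, 7, 9, 16 → 25.
For the second value, −3 each step: 30, 27, 24, 21, 18 → 15.
Letter: letters move forward 3 places in the alphabet, wrapping Z→A; Y, B, E, H, K → N.
Combining the parts gives <25; 15; N>.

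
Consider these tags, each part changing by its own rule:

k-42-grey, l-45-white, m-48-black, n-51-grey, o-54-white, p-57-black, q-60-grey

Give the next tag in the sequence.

Letter: letters move forward 1 place in the alphabet, so k, l, m, n, o, p, q → r.
Second component: +3 each step, so 42, 45, 48, 51, 54, 57, 60 → 63.
Shade: grey, white, black, grey, white, black, grey → white (repeats grey → white → black).
Putting it together: r-63-white.

r-63-white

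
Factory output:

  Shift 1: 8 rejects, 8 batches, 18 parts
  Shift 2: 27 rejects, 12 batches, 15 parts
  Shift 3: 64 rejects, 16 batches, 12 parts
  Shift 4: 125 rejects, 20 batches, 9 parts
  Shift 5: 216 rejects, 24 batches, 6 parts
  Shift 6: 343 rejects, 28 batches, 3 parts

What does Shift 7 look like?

Rejects — perfect cubes: 2³, 3³, 4³, …: 8, 27, 64, 125, 216, 343 → 512.
Batches: 8, 12, 16, 20, 24, 28 → 32 (+4 each step).
Parts — −3 each step: 18, 15, 12, 9, 6, 3 → 0.
Putting it together: 512 rejects, 32 batches, 0 parts.

512 rejects, 32 batches, 0 parts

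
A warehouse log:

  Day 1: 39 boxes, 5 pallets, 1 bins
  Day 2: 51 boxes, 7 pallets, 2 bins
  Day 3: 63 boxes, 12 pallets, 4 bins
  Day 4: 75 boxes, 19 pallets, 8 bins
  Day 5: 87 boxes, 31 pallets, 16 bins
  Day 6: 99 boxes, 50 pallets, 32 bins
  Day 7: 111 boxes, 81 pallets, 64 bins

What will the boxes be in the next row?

123

Boxes goes 39, 51, 63, 75, 87, 99, 111 → 123 (+12 each step).
For the pallets, each term is the sum of the two before it: 5, 7, 12, 19, 31, 50, 81 → 131.
Bins — ×2 each step: 1, 2, 4, 8, 16, 32, 64 → 128.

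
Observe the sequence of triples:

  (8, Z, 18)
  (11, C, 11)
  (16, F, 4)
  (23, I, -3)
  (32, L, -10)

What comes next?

First component: 8, 11, 16, 23, 32 → 43 (differences are 3, 5, 7, … (increasing by 2 each time)).
For the letter, letters move forward 3 places in the alphabet, wrapping Z→A: Z, C, F, I, L → O.
Third component: −7 each step; 18, 11, 4, -3, -10 → -17.
Combining the parts gives (43, O, -17).

(43, O, -17)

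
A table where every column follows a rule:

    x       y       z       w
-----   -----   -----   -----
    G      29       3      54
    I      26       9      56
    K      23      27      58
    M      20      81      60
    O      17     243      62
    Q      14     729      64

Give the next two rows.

S  11  2187  66; U  8  6561  68

Column x: letters move forward 2 places in the alphabet; G, I, K, M, O, Q → S → U.
Column y — −3 each step: 29, 26, 23, 20, 17, 14 → 11 → 8.
Column z: ×3 each step; 3, 9, 27, 81, 243, 729 → 2187 → 6561.
Column w: +2 each step; 54, 56, 58, 60, 62, 64 → 66 → 68.
Putting the parts together: S  11  2187  66 and then U  8  6561  68.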